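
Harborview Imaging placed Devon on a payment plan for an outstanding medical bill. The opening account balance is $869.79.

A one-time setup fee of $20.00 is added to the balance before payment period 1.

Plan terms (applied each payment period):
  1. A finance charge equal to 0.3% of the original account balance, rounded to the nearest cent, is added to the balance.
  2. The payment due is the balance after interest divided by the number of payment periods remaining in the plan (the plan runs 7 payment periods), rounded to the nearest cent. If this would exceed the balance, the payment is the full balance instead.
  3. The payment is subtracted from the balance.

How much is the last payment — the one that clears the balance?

Payment period 1: $889.79 +$2.61 interest = $892.40; pay $127.49 → $764.91
Payment period 2: $764.91 +$2.61 interest = $767.52; pay $127.92 → $639.60
Payment period 3: $639.60 +$2.61 interest = $642.21; pay $128.44 → $513.77
Payment period 4: $513.77 +$2.61 interest = $516.38; pay $129.10 → $387.28
Payment period 5: $387.28 +$2.61 interest = $389.89; pay $129.96 → $259.93
Payment period 6: $259.93 +$2.61 interest = $262.54; pay $131.27 → $131.27
Payment period 7: $131.27 +$2.61 interest = $133.88; pay $133.88 → $0.00

$133.88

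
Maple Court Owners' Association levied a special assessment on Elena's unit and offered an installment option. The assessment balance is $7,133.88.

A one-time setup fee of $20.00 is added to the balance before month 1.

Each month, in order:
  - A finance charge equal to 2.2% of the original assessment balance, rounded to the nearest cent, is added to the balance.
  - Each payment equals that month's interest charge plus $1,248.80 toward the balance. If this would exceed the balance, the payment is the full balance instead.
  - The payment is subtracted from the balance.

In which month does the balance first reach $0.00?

Month 1: opening $7,153.88; interest $156.95 → $7,310.83; payment $1,405.75; balance $5,905.08
Month 2: opening $5,905.08; interest $156.95 → $6,062.03; payment $1,405.75; balance $4,656.28
Month 3: opening $4,656.28; interest $156.95 → $4,813.23; payment $1,405.75; balance $3,407.48
Month 4: opening $3,407.48; interest $156.95 → $3,564.43; payment $1,405.75; balance $2,158.68
Month 5: opening $2,158.68; interest $156.95 → $2,315.63; payment $1,405.75; balance $909.88
Month 6: opening $909.88; interest $156.95 → $1,066.83; payment $1,066.83; balance $0.00
Balance reaches $0.00 in month 6.

6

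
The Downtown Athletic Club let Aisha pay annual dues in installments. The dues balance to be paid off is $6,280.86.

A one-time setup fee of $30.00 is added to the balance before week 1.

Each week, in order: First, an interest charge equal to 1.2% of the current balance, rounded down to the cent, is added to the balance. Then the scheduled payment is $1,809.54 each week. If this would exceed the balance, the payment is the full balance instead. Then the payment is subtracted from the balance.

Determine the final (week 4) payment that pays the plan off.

$1,059.31

Week 1: $6,310.86 +$75.73 interest = $6,386.59; pay $1,809.54 → $4,577.05
Week 2: $4,577.05 +$54.92 interest = $4,631.97; pay $1,809.54 → $2,822.43
Week 3: $2,822.43 +$33.86 interest = $2,856.29; pay $1,809.54 → $1,046.75
Week 4: $1,046.75 +$12.56 interest = $1,059.31; pay $1,059.31 → $0.00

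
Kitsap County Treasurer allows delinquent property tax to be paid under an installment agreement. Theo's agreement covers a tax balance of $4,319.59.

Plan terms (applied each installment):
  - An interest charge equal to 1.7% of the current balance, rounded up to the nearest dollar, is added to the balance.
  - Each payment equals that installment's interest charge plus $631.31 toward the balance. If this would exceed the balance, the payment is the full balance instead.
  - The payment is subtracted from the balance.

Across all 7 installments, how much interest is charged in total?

$292.00

# | Opening | Interest | Payment | End bal
1 | $4,319.59 | $74.00 | $705.31 | $3,688.28
2 | $3,688.28 | $63.00 | $694.31 | $3,056.97
3 | $3,056.97 | $52.00 | $683.31 | $2,425.66
4 | $2,425.66 | $42.00 | $673.31 | $1,794.35
5 | $1,794.35 | $31.00 | $662.31 | $1,163.04
6 | $1,163.04 | $20.00 | $651.31 | $531.73
7 | $531.73 | $10.00 | $541.73 | $0.00
Total interest: $74.00 + $63.00 + $52.00 + $42.00 + $31.00 + $20.00 + $10.00 = $292.00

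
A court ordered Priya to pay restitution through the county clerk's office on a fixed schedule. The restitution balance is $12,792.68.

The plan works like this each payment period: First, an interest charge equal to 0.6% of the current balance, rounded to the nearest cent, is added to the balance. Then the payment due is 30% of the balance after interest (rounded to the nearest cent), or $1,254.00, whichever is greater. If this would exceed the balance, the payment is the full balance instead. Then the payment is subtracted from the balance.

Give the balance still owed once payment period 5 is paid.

$1,910.78

Payment period 1: $12,792.68 +$76.76 interest = $12,869.44; pay $3,860.83 → $9,008.61
Payment period 2: $9,008.61 +$54.05 interest = $9,062.66; pay $2,718.80 → $6,343.86
Payment period 3: $6,343.86 +$38.06 interest = $6,381.92; pay $1,914.58 → $4,467.34
Payment period 4: $4,467.34 +$26.80 interest = $4,494.14; pay $1,348.24 → $3,145.90
Payment period 5: $3,145.90 +$18.88 interest = $3,164.78; pay $1,254.00 → $1,910.78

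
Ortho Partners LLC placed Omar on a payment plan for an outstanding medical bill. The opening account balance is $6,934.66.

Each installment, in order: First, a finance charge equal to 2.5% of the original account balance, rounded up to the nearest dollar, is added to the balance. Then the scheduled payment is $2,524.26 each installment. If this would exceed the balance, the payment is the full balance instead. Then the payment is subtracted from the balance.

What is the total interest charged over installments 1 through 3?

Installment 1: opening $6,934.66; interest $174.00 → $7,108.66; payment $2,524.26; balance $4,584.40
Installment 2: opening $4,584.40; interest $174.00 → $4,758.40; payment $2,524.26; balance $2,234.14
Installment 3: opening $2,234.14; interest $174.00 → $2,408.14; payment $2,408.14; balance $0.00
Total interest: $174.00 + $174.00 + $174.00 = $522.00

$522.00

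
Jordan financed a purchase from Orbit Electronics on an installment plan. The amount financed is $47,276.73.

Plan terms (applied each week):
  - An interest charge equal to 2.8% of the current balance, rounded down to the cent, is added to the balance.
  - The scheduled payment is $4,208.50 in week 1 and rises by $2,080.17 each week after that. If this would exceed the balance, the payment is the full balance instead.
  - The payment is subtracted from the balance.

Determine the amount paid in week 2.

Week 1: opening $47,276.73; interest $1,323.74 → $48,600.47; payment $4,208.50; balance $44,391.97
Week 2: opening $44,391.97; interest $1,242.97 → $45,634.94; payment $6,288.67; balance $39,346.27

$6,288.67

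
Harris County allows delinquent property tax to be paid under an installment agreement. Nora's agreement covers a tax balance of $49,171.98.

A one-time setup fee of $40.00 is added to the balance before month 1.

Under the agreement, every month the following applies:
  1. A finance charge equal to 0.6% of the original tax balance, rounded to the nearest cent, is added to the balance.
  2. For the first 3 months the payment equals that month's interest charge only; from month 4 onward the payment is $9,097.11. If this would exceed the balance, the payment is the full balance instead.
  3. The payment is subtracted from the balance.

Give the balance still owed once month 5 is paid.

$31,607.82

Month 1: opening $49,211.98; interest $295.03 → $49,507.01; payment $295.03; balance $49,211.98
Month 2: opening $49,211.98; interest $295.03 → $49,507.01; payment $295.03; balance $49,211.98
Month 3: opening $49,211.98; interest $295.03 → $49,507.01; payment $295.03; balance $49,211.98
Month 4: opening $49,211.98; interest $295.03 → $49,507.01; payment $9,097.11; balance $40,409.90
Month 5: opening $40,409.90; interest $295.03 → $40,704.93; payment $9,097.11; balance $31,607.82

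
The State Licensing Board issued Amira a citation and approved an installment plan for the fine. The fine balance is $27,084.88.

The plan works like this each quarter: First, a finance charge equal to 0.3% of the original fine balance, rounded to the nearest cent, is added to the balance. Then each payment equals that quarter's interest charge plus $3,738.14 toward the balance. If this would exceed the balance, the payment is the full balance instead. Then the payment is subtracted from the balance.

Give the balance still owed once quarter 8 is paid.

# | Opening | Interest | Payment | End bal
1 | $27,084.88 | $81.25 | $3,819.39 | $23,346.74
2 | $23,346.74 | $81.25 | $3,819.39 | $19,608.60
3 | $19,608.60 | $81.25 | $3,819.39 | $15,870.46
4 | $15,870.46 | $81.25 | $3,819.39 | $12,132.32
5 | $12,132.32 | $81.25 | $3,819.39 | $8,394.18
6 | $8,394.18 | $81.25 | $3,819.39 | $4,656.04
7 | $4,656.04 | $81.25 | $3,819.39 | $917.90
8 | $917.90 | $81.25 | $999.15 | $0.00

$0.00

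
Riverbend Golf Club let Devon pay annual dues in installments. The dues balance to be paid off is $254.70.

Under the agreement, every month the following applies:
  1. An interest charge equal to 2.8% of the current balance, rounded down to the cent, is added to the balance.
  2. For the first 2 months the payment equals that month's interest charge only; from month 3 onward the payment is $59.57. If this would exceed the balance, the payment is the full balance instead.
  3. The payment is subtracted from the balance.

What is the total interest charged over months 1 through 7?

$34.80

Month 1: opening $254.70; interest $7.13 → $261.83; payment $7.13; balance $254.70
Month 2: opening $254.70; interest $7.13 → $261.83; payment $7.13; balance $254.70
Month 3: opening $254.70; interest $7.13 → $261.83; payment $59.57; balance $202.26
Month 4: opening $202.26; interest $5.66 → $207.92; payment $59.57; balance $148.35
Month 5: opening $148.35; interest $4.15 → $152.50; payment $59.57; balance $92.93
Month 6: opening $92.93; interest $2.60 → $95.53; payment $59.57; balance $35.96
Month 7: opening $35.96; interest $1.00 → $36.96; payment $36.96; balance $0.00
Total interest: $7.13 + $7.13 + $7.13 + $5.66 + $4.15 + $2.60 + $1.00 = $34.80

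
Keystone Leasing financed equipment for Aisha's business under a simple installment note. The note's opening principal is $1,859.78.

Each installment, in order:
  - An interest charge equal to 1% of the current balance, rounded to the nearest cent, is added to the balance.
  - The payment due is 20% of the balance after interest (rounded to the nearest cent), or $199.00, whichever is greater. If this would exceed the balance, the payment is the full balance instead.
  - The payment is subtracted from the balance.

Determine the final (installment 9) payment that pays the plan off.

# | Opening | Interest | Payment | End bal
1 | $1,859.78 | $18.60 | $375.68 | $1,502.70
2 | $1,502.70 | $15.03 | $303.55 | $1,214.18
3 | $1,214.18 | $12.14 | $245.26 | $981.06
4 | $981.06 | $9.81 | $199.00 | $791.87
5 | $791.87 | $7.92 | $199.00 | $600.79
6 | $600.79 | $6.01 | $199.00 | $407.80
7 | $407.80 | $4.08 | $199.00 | $212.88
8 | $212.88 | $2.13 | $199.00 | $16.01
9 | $16.01 | $0.16 | $16.17 | $0.00

$16.17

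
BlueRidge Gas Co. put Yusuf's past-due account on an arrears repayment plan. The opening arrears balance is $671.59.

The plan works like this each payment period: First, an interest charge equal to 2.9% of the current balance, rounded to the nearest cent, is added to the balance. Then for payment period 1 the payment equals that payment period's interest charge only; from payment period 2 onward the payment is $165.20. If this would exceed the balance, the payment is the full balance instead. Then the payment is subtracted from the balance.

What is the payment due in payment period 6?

Payment period 1: opening $671.59; interest $19.48 → $691.07; payment $19.48; balance $671.59
Payment period 2: opening $671.59; interest $19.48 → $691.07; payment $165.20; balance $525.87
Payment period 3: opening $525.87; interest $15.25 → $541.12; payment $165.20; balance $375.92
Payment period 4: opening $375.92; interest $10.90 → $386.82; payment $165.20; balance $221.62
Payment period 5: opening $221.62; interest $6.43 → $228.05; payment $165.20; balance $62.85
Payment period 6: opening $62.85; interest $1.82 → $64.67; payment $64.67; balance $0.00

$64.67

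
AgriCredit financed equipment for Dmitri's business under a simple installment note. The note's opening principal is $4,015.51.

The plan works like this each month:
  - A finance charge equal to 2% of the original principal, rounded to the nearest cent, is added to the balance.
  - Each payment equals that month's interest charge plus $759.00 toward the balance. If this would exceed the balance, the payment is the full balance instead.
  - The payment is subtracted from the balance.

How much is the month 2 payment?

$839.31

Month 1: opening $4,015.51; interest $80.31 → $4,095.82; payment $839.31; balance $3,256.51
Month 2: opening $3,256.51; interest $80.31 → $3,336.82; payment $839.31; balance $2,497.51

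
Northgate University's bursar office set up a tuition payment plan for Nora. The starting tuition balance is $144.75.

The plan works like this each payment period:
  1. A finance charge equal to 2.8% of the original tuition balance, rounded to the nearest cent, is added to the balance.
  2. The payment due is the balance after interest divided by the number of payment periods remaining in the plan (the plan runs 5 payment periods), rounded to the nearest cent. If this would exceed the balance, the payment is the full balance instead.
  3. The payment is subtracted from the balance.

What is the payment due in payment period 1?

# | Opening | Interest | Payment | End bal
1 | $144.75 | $4.05 | $29.76 | $119.04

$29.76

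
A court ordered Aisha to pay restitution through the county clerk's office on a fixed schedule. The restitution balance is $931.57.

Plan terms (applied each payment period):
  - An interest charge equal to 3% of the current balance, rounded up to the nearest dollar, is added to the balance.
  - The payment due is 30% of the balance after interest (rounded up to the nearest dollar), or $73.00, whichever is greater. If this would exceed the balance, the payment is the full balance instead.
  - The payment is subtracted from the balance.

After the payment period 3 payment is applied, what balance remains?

Payment period 1: opening $931.57; interest $28.00 → $959.57; payment $288.00; balance $671.57
Payment period 2: opening $671.57; interest $21.00 → $692.57; payment $208.00; balance $484.57
Payment period 3: opening $484.57; interest $15.00 → $499.57; payment $150.00; balance $349.57

$349.57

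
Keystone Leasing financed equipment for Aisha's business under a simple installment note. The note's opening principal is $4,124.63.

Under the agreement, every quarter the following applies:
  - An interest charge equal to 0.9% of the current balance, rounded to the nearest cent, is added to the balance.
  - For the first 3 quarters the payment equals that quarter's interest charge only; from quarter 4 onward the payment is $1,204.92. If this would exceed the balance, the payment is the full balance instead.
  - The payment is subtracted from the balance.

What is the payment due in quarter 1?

$37.12

Quarter 1: $4,124.63 +$37.12 interest = $4,161.75; pay $37.12 → $4,124.63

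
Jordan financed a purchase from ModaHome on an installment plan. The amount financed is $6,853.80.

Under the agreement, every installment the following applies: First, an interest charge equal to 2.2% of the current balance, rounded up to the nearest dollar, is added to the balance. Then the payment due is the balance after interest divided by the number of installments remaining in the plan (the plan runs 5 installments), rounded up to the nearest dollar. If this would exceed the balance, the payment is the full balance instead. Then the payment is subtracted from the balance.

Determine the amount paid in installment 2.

# | Opening | Interest | Payment | End bal
1 | $6,853.80 | $151.00 | $1,401.00 | $5,603.80
2 | $5,603.80 | $124.00 | $1,432.00 | $4,295.80

$1,432.00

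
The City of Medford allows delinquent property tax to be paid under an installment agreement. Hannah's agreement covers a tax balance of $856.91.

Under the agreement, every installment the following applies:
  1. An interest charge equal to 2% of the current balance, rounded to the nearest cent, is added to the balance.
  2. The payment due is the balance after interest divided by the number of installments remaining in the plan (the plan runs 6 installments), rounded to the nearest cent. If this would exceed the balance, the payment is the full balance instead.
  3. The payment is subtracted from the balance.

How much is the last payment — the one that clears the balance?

# | Opening | Interest | Payment | End bal
1 | $856.91 | $17.14 | $145.68 | $728.37
2 | $728.37 | $14.57 | $148.59 | $594.35
3 | $594.35 | $11.89 | $151.56 | $454.68
4 | $454.68 | $9.09 | $154.59 | $309.18
5 | $309.18 | $6.18 | $157.68 | $157.68
6 | $157.68 | $3.15 | $160.83 | $0.00

$160.83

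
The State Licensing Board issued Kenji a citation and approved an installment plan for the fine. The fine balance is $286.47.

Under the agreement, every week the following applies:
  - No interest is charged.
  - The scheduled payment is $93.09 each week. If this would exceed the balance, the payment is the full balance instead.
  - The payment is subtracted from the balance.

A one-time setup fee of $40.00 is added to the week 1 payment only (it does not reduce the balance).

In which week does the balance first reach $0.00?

4

Week 1: opening $286.47; payment $93.09 (+ $40.00 fee); balance $193.38
Week 2: opening $193.38; payment $93.09; balance $100.29
Week 3: opening $100.29; payment $93.09; balance $7.20
Week 4: opening $7.20; payment $7.20; balance $0.00
Balance reaches $0.00 in week 4.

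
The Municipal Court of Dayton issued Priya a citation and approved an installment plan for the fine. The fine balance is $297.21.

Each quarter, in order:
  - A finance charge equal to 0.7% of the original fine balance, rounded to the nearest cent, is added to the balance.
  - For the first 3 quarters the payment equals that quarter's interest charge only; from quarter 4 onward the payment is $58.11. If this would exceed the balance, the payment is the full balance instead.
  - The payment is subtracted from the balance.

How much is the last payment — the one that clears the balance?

Quarter 1: opening $297.21; interest $2.08 → $299.29; payment $2.08; balance $297.21
Quarter 2: opening $297.21; interest $2.08 → $299.29; payment $2.08; balance $297.21
Quarter 3: opening $297.21; interest $2.08 → $299.29; payment $2.08; balance $297.21
Quarter 4: opening $297.21; interest $2.08 → $299.29; payment $58.11; balance $241.18
Quarter 5: opening $241.18; interest $2.08 → $243.26; payment $58.11; balance $185.15
Quarter 6: opening $185.15; interest $2.08 → $187.23; payment $58.11; balance $129.12
Quarter 7: opening $129.12; interest $2.08 → $131.20; payment $58.11; balance $73.09
Quarter 8: opening $73.09; interest $2.08 → $75.17; payment $58.11; balance $17.06
Quarter 9: opening $17.06; interest $2.08 → $19.14; payment $19.14; balance $0.00

$19.14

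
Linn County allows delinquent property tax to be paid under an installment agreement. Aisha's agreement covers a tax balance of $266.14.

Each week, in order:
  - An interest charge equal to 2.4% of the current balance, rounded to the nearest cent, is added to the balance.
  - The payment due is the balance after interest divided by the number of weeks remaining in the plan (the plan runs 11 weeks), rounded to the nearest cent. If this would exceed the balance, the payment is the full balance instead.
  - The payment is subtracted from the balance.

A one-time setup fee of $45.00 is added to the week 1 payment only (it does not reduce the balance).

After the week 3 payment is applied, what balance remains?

$207.83

Week 1: $266.14 +$6.39 interest = $272.53; pay $24.78 (+ $45.00 fee) → $247.75
Week 2: $247.75 +$5.95 interest = $253.70; pay $25.37 → $228.33
Week 3: $228.33 +$5.48 interest = $233.81; pay $25.98 → $207.83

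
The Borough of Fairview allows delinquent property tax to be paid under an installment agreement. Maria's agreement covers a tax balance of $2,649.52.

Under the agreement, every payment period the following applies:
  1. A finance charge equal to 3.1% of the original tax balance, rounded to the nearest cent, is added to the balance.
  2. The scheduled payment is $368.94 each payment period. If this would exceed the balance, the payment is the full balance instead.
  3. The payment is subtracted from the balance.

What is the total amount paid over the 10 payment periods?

Payment period 1: opening $2,649.52; interest $82.14 → $2,731.66; payment $368.94; balance $2,362.72
Payment period 2: opening $2,362.72; interest $82.14 → $2,444.86; payment $368.94; balance $2,075.92
Payment period 3: opening $2,075.92; interest $82.14 → $2,158.06; payment $368.94; balance $1,789.12
Payment period 4: opening $1,789.12; interest $82.14 → $1,871.26; payment $368.94; balance $1,502.32
Payment period 5: opening $1,502.32; interest $82.14 → $1,584.46; payment $368.94; balance $1,215.52
Payment period 6: opening $1,215.52; interest $82.14 → $1,297.66; payment $368.94; balance $928.72
Payment period 7: opening $928.72; interest $82.14 → $1,010.86; payment $368.94; balance $641.92
Payment period 8: opening $641.92; interest $82.14 → $724.06; payment $368.94; balance $355.12
Payment period 9: opening $355.12; interest $82.14 → $437.26; payment $368.94; balance $68.32
Payment period 10: opening $68.32; interest $82.14 → $150.46; payment $150.46; balance $0.00
Total paid: $3,470.92

$3,470.92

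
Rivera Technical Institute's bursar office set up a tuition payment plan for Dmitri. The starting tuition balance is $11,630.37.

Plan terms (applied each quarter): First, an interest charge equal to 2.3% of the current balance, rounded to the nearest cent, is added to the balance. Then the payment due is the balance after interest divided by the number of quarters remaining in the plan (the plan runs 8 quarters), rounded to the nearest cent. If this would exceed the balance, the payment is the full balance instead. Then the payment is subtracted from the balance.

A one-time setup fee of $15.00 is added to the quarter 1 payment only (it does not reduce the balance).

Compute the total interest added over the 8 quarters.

Quarter 1: $11,630.37 +$267.50 interest = $11,897.87; pay $1,487.23 (+ $15.00 fee) → $10,410.64
Quarter 2: $10,410.64 +$239.44 interest = $10,650.08; pay $1,521.44 → $9,128.64
Quarter 3: $9,128.64 +$209.96 interest = $9,338.60; pay $1,556.43 → $7,782.17
Quarter 4: $7,782.17 +$178.99 interest = $7,961.16; pay $1,592.23 → $6,368.93
Quarter 5: $6,368.93 +$146.49 interest = $6,515.42; pay $1,628.86 → $4,886.56
Quarter 6: $4,886.56 +$112.39 interest = $4,998.95; pay $1,666.32 → $3,332.63
Quarter 7: $3,332.63 +$76.65 interest = $3,409.28; pay $1,704.64 → $1,704.64
Quarter 8: $1,704.64 +$39.21 interest = $1,743.85; pay $1,743.85 → $0.00
Total interest: $267.50 + $239.44 + $209.96 + $178.99 + $146.49 + $112.39 + $76.65 + $39.21 = $1,270.63

$1,270.63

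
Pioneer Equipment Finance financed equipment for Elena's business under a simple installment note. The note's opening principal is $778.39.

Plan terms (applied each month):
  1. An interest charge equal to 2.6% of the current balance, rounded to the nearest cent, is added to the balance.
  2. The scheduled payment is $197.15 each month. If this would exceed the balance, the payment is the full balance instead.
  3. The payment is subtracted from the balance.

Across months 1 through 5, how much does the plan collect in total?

Month 1: opening $778.39; interest $20.24 → $798.63; payment $197.15; balance $601.48
Month 2: opening $601.48; interest $15.64 → $617.12; payment $197.15; balance $419.97
Month 3: opening $419.97; interest $10.92 → $430.89; payment $197.15; balance $233.74
Month 4: opening $233.74; interest $6.08 → $239.82; payment $197.15; balance $42.67
Month 5: opening $42.67; interest $1.11 → $43.78; payment $43.78; balance $0.00
Total paid: $832.38

$832.38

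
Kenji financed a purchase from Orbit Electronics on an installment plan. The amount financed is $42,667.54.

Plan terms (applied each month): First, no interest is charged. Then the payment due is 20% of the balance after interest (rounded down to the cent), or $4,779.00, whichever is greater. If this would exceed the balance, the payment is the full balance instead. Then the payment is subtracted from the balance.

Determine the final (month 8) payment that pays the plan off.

Month 1: $42,667.54 − $8,533.50 → $34,134.04
Month 2: $34,134.04 − $6,826.80 → $27,307.24
Month 3: $27,307.24 − $5,461.44 → $21,845.80
Month 4: $21,845.80 − $4,779.00 → $17,066.80
Month 5: $17,066.80 − $4,779.00 → $12,287.80
Month 6: $12,287.80 − $4,779.00 → $7,508.80
Month 7: $7,508.80 − $4,779.00 → $2,729.80
Month 8: $2,729.80 − $2,729.80 → $0.00

$2,729.80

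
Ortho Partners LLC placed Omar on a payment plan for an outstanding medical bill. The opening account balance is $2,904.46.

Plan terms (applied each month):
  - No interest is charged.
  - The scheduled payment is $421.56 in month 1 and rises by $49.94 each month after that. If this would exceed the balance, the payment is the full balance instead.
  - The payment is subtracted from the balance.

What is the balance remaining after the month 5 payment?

$297.26

Month 1: $2,904.46 − $421.56 → $2,482.90
Month 2: $2,482.90 − $471.50 → $2,011.40
Month 3: $2,011.40 − $521.44 → $1,489.96
Month 4: $1,489.96 − $571.38 → $918.58
Month 5: $918.58 − $621.32 → $297.26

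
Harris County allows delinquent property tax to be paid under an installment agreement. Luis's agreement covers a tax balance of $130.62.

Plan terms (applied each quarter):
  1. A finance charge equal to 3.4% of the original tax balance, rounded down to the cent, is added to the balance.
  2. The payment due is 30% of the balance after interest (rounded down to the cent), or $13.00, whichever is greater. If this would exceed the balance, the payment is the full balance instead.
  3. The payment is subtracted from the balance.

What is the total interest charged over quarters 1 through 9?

Quarter 1: $130.62 +$4.44 interest = $135.06; pay $40.51 → $94.55
Quarter 2: $94.55 +$4.44 interest = $98.99; pay $29.69 → $69.30
Quarter 3: $69.30 +$4.44 interest = $73.74; pay $22.12 → $51.62
Quarter 4: $51.62 +$4.44 interest = $56.06; pay $16.81 → $39.25
Quarter 5: $39.25 +$4.44 interest = $43.69; pay $13.10 → $30.59
Quarter 6: $30.59 +$4.44 interest = $35.03; pay $13.00 → $22.03
Quarter 7: $22.03 +$4.44 interest = $26.47; pay $13.00 → $13.47
Quarter 8: $13.47 +$4.44 interest = $17.91; pay $13.00 → $4.91
Quarter 9: $4.91 +$4.44 interest = $9.35; pay $9.35 → $0.00
Total interest: $4.44 + $4.44 + $4.44 + $4.44 + $4.44 + $4.44 + $4.44 + $4.44 + $4.44 = $39.96

$39.96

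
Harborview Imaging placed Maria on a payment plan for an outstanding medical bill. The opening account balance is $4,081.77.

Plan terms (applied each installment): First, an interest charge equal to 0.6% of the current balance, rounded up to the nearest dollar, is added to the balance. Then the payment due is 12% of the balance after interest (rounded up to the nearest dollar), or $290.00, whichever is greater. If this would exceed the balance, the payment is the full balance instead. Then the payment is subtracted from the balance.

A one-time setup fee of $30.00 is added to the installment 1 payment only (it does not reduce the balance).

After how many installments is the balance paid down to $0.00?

Installment 1: $4,081.77 +$25.00 interest = $4,106.77; pay $493.00 (+ $30.00 fee) → $3,613.77
Installment 2: $3,613.77 +$22.00 interest = $3,635.77; pay $437.00 → $3,198.77
Installment 3: $3,198.77 +$20.00 interest = $3,218.77; pay $387.00 → $2,831.77
Installment 4: $2,831.77 +$17.00 interest = $2,848.77; pay $342.00 → $2,506.77
Installment 5: $2,506.77 +$16.00 interest = $2,522.77; pay $303.00 → $2,219.77
Installment 6: $2,219.77 +$14.00 interest = $2,233.77; pay $290.00 → $1,943.77
Installment 7: $1,943.77 +$12.00 interest = $1,955.77; pay $290.00 → $1,665.77
Installment 8: $1,665.77 +$10.00 interest = $1,675.77; pay $290.00 → $1,385.77
Installment 9: $1,385.77 +$9.00 interest = $1,394.77; pay $290.00 → $1,104.77
Installment 10: $1,104.77 +$7.00 interest = $1,111.77; pay $290.00 → $821.77
Installment 11: $821.77 +$5.00 interest = $826.77; pay $290.00 → $536.77
Installment 12: $536.77 +$4.00 interest = $540.77; pay $290.00 → $250.77
Installment 13: $250.77 +$2.00 interest = $252.77; pay $252.77 → $0.00
Balance reaches $0.00 in installment 13.

13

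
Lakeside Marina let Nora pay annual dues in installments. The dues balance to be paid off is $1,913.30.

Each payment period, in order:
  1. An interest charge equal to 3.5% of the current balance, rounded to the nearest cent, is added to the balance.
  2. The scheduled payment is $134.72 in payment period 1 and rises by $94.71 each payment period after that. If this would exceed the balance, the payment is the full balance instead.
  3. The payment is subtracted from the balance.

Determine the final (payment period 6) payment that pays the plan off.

# | Opening | Interest | Payment | End bal
1 | $1,913.30 | $66.97 | $134.72 | $1,845.55
2 | $1,845.55 | $64.59 | $229.43 | $1,680.71
3 | $1,680.71 | $58.82 | $324.14 | $1,415.39
4 | $1,415.39 | $49.54 | $418.85 | $1,046.08
5 | $1,046.08 | $36.61 | $513.56 | $569.13
6 | $569.13 | $19.92 | $589.05 | $0.00

$589.05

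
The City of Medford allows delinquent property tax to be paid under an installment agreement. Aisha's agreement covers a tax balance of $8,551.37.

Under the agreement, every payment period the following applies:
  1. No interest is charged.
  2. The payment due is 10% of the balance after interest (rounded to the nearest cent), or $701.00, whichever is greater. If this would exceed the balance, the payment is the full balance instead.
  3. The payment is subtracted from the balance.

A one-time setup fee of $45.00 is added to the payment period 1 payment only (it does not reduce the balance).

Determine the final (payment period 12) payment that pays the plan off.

$617.61

Payment period 1: opening $8,551.37; payment $855.14 (+ $45.00 fee); balance $7,696.23
Payment period 2: opening $7,696.23; payment $769.62; balance $6,926.61
Payment period 3: opening $6,926.61; payment $701.00; balance $6,225.61
Payment period 4: opening $6,225.61; payment $701.00; balance $5,524.61
Payment period 5: opening $5,524.61; payment $701.00; balance $4,823.61
Payment period 6: opening $4,823.61; payment $701.00; balance $4,122.61
Payment period 7: opening $4,122.61; payment $701.00; balance $3,421.61
Payment period 8: opening $3,421.61; payment $701.00; balance $2,720.61
Payment period 9: opening $2,720.61; payment $701.00; balance $2,019.61
Payment period 10: opening $2,019.61; payment $701.00; balance $1,318.61
Payment period 11: opening $1,318.61; payment $701.00; balance $617.61
Payment period 12: opening $617.61; payment $617.61; balance $0.00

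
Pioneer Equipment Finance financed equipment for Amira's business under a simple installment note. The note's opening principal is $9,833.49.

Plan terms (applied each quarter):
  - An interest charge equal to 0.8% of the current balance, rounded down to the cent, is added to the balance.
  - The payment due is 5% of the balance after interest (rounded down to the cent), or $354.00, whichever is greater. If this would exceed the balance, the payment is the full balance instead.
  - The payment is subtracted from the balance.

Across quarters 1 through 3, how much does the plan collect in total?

$1,424.66

Quarter 1: $9,833.49 +$78.66 interest = $9,912.15; pay $495.60 → $9,416.55
Quarter 2: $9,416.55 +$75.33 interest = $9,491.88; pay $474.59 → $9,017.29
Quarter 3: $9,017.29 +$72.13 interest = $9,089.42; pay $454.47 → $8,634.95
Total paid: $1,424.66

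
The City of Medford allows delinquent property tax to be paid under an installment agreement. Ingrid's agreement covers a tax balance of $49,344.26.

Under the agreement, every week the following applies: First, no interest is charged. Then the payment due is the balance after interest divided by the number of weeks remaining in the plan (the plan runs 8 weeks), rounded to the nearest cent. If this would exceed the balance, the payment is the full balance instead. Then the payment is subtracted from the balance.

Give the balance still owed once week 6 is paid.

$12,336.07

Week 1: opening $49,344.26; payment $6,168.03; balance $43,176.23
Week 2: opening $43,176.23; payment $6,168.03; balance $37,008.20
Week 3: opening $37,008.20; payment $6,168.03; balance $30,840.17
Week 4: opening $30,840.17; payment $6,168.03; balance $24,672.14
Week 5: opening $24,672.14; payment $6,168.04; balance $18,504.10
Week 6: opening $18,504.10; payment $6,168.03; balance $12,336.07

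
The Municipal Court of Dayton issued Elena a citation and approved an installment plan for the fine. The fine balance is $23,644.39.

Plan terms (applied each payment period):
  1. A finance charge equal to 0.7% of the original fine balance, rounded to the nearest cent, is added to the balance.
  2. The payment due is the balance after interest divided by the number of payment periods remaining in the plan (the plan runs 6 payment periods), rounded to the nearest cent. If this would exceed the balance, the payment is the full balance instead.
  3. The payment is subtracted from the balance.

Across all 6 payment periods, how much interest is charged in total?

$993.06

Payment period 1: $23,644.39 +$165.51 interest = $23,809.90; pay $3,968.32 → $19,841.58
Payment period 2: $19,841.58 +$165.51 interest = $20,007.09; pay $4,001.42 → $16,005.67
Payment period 3: $16,005.67 +$165.51 interest = $16,171.18; pay $4,042.80 → $12,128.38
Payment period 4: $12,128.38 +$165.51 interest = $12,293.89; pay $4,097.96 → $8,195.93
Payment period 5: $8,195.93 +$165.51 interest = $8,361.44; pay $4,180.72 → $4,180.72
Payment period 6: $4,180.72 +$165.51 interest = $4,346.23; pay $4,346.23 → $0.00
Total interest: $165.51 + $165.51 + $165.51 + $165.51 + $165.51 + $165.51 = $993.06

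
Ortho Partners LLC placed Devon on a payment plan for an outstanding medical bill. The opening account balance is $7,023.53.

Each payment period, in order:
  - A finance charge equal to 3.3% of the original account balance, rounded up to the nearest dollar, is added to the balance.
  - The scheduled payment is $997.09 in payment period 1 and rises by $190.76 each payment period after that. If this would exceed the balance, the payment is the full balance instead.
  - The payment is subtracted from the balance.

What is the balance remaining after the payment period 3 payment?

Payment period 1: opening $7,023.53; interest $232.00 → $7,255.53; payment $997.09; balance $6,258.44
Payment period 2: opening $6,258.44; interest $232.00 → $6,490.44; payment $1,187.85; balance $5,302.59
Payment period 3: opening $5,302.59; interest $232.00 → $5,534.59; payment $1,378.61; balance $4,155.98

$4,155.98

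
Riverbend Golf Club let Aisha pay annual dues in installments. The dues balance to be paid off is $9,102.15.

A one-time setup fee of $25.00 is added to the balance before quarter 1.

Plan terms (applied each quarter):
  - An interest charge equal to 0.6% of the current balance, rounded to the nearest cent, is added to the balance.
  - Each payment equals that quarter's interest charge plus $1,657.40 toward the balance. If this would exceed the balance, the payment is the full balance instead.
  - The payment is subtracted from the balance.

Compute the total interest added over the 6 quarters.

$179.41

# | Opening | Interest | Payment | End bal
1 | $9,127.15 | $54.76 | $1,712.16 | $7,469.75
2 | $7,469.75 | $44.82 | $1,702.22 | $5,812.35
3 | $5,812.35 | $34.87 | $1,692.27 | $4,154.95
4 | $4,154.95 | $24.93 | $1,682.33 | $2,497.55
5 | $2,497.55 | $14.99 | $1,672.39 | $840.15
6 | $840.15 | $5.04 | $845.19 | $0.00
Total interest: $54.76 + $44.82 + $34.87 + $24.93 + $14.99 + $5.04 = $179.41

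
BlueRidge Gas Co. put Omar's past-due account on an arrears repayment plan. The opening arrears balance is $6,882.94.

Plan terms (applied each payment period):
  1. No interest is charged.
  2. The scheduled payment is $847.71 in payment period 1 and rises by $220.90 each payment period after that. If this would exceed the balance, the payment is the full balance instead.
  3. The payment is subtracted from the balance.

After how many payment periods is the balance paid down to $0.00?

6

Payment period 1: opening $6,882.94; payment $847.71; balance $6,035.23
Payment period 2: opening $6,035.23; payment $1,068.61; balance $4,966.62
Payment period 3: opening $4,966.62; payment $1,289.51; balance $3,677.11
Payment period 4: opening $3,677.11; payment $1,510.41; balance $2,166.70
Payment period 5: opening $2,166.70; payment $1,731.31; balance $435.39
Payment period 6: opening $435.39; payment $435.39; balance $0.00
Balance reaches $0.00 in payment period 6.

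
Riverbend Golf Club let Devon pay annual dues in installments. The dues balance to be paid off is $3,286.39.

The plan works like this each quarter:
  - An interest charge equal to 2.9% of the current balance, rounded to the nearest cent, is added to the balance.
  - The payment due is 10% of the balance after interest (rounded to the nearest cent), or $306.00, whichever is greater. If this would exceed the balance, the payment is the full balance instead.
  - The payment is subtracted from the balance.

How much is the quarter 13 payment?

$267.06

Quarter 1: opening $3,286.39; interest $95.31 → $3,381.70; payment $338.17; balance $3,043.53
Quarter 2: opening $3,043.53; interest $88.26 → $3,131.79; payment $313.18; balance $2,818.61
Quarter 3: opening $2,818.61; interest $81.74 → $2,900.35; payment $306.00; balance $2,594.35
Quarter 4: opening $2,594.35; interest $75.24 → $2,669.59; payment $306.00; balance $2,363.59
Quarter 5: opening $2,363.59; interest $68.54 → $2,432.13; payment $306.00; balance $2,126.13
Quarter 6: opening $2,126.13; interest $61.66 → $2,187.79; payment $306.00; balance $1,881.79
Quarter 7: opening $1,881.79; interest $54.57 → $1,936.36; payment $306.00; balance $1,630.36
Quarter 8: opening $1,630.36; interest $47.28 → $1,677.64; payment $306.00; balance $1,371.64
Quarter 9: opening $1,371.64; interest $39.78 → $1,411.42; payment $306.00; balance $1,105.42
Quarter 10: opening $1,105.42; interest $32.06 → $1,137.48; payment $306.00; balance $831.48
Quarter 11: opening $831.48; interest $24.11 → $855.59; payment $306.00; balance $549.59
Quarter 12: opening $549.59; interest $15.94 → $565.53; payment $306.00; balance $259.53
Quarter 13: opening $259.53; interest $7.53 → $267.06; payment $267.06; balance $0.00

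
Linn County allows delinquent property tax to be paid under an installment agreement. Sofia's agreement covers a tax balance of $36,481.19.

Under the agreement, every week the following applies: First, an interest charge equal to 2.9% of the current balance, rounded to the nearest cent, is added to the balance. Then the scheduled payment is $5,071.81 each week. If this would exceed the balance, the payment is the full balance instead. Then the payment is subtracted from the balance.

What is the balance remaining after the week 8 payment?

# | Opening | Interest | Payment | End bal
1 | $36,481.19 | $1,057.95 | $5,071.81 | $32,467.33
2 | $32,467.33 | $941.55 | $5,071.81 | $28,337.07
3 | $28,337.07 | $821.78 | $5,071.81 | $24,087.04
4 | $24,087.04 | $698.52 | $5,071.81 | $19,713.75
5 | $19,713.75 | $571.70 | $5,071.81 | $15,213.64
6 | $15,213.64 | $441.20 | $5,071.81 | $10,583.03
7 | $10,583.03 | $306.91 | $5,071.81 | $5,818.13
8 | $5,818.13 | $168.73 | $5,071.81 | $915.05

$915.05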